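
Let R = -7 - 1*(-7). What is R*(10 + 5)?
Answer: 0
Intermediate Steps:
R = 0 (R = -7 + 7 = 0)
R*(10 + 5) = 0*(10 + 5) = 0*15 = 0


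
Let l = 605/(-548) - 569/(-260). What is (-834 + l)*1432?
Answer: -10621305816/8905 ≈ -1.1927e+6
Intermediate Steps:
l = 9657/8905 (l = 605*(-1/548) - 569*(-1/260) = -605/548 + 569/260 = 9657/8905 ≈ 1.0844)
(-834 + l)*1432 = (-834 + 9657/8905)*1432 = -7417113/8905*1432 = -10621305816/8905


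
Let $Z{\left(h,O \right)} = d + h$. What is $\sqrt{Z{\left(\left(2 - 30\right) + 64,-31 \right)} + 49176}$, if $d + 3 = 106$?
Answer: $\sqrt{49315} \approx 222.07$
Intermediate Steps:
$d = 103$ ($d = -3 + 106 = 103$)
$Z{\left(h,O \right)} = 103 + h$
$\sqrt{Z{\left(\left(2 - 30\right) + 64,-31 \right)} + 49176} = \sqrt{\left(103 + \left(\left(2 - 30\right) + 64\right)\right) + 49176} = \sqrt{\left(103 + \left(-28 + 64\right)\right) + 49176} = \sqrt{\left(103 + 36\right) + 49176} = \sqrt{139 + 49176} = \sqrt{49315}$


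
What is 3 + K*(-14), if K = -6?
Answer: 87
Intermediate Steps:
3 + K*(-14) = 3 - 6*(-14) = 3 + 84 = 87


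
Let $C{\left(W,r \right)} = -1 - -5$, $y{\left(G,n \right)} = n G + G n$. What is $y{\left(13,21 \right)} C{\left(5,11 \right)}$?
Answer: $2184$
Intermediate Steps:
$y{\left(G,n \right)} = 2 G n$ ($y{\left(G,n \right)} = G n + G n = 2 G n$)
$C{\left(W,r \right)} = 4$ ($C{\left(W,r \right)} = -1 + 5 = 4$)
$y{\left(13,21 \right)} C{\left(5,11 \right)} = 2 \cdot 13 \cdot 21 \cdot 4 = 546 \cdot 4 = 2184$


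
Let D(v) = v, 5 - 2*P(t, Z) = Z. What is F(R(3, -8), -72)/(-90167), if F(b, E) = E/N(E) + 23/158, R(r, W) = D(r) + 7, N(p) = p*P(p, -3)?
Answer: -125/28492772 ≈ -4.3871e-6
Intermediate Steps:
P(t, Z) = 5/2 - Z/2
N(p) = 4*p (N(p) = p*(5/2 - 1/2*(-3)) = p*(5/2 + 3/2) = p*4 = 4*p)
R(r, W) = 7 + r (R(r, W) = r + 7 = 7 + r)
F(b, E) = 125/316 (F(b, E) = E/((4*E)) + 23/158 = E*(1/(4*E)) + 23*(1/158) = 1/4 + 23/158 = 125/316)
F(R(3, -8), -72)/(-90167) = (125/316)/(-90167) = (125/316)*(-1/90167) = -125/28492772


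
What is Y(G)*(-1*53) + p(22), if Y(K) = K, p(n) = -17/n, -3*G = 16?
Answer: 18605/66 ≈ 281.89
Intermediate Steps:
G = -16/3 (G = -⅓*16 = -16/3 ≈ -5.3333)
Y(G)*(-1*53) + p(22) = -(-16)*53/3 - 17/22 = -16/3*(-53) - 17*1/22 = 848/3 - 17/22 = 18605/66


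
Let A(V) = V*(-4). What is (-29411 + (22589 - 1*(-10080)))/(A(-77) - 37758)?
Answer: -1629/18725 ≈ -0.086996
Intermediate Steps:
A(V) = -4*V
(-29411 + (22589 - 1*(-10080)))/(A(-77) - 37758) = (-29411 + (22589 - 1*(-10080)))/(-4*(-77) - 37758) = (-29411 + (22589 + 10080))/(308 - 37758) = (-29411 + 32669)/(-37450) = 3258*(-1/37450) = -1629/18725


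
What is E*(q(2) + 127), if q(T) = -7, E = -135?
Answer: -16200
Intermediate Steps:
E*(q(2) + 127) = -135*(-7 + 127) = -135*120 = -16200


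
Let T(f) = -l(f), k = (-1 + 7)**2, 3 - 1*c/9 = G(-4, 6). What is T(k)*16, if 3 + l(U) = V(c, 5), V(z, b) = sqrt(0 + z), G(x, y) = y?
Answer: 48 - 48*I*sqrt(3) ≈ 48.0 - 83.138*I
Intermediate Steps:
c = -27 (c = 27 - 9*6 = 27 - 54 = -27)
V(z, b) = sqrt(z)
l(U) = -3 + 3*I*sqrt(3) (l(U) = -3 + sqrt(-27) = -3 + 3*I*sqrt(3))
k = 36 (k = 6**2 = 36)
T(f) = 3 - 3*I*sqrt(3) (T(f) = -(-3 + 3*I*sqrt(3)) = 3 - 3*I*sqrt(3))
T(k)*16 = (3 - 3*I*sqrt(3))*16 = 48 - 48*I*sqrt(3)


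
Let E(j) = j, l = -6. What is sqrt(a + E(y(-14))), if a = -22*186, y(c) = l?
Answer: I*sqrt(4098) ≈ 64.016*I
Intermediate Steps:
y(c) = -6
a = -4092
sqrt(a + E(y(-14))) = sqrt(-4092 - 6) = sqrt(-4098) = I*sqrt(4098)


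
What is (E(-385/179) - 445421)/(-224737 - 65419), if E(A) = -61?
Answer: 222741/145078 ≈ 1.5353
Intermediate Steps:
(E(-385/179) - 445421)/(-224737 - 65419) = (-61 - 445421)/(-224737 - 65419) = -445482/(-290156) = -445482*(-1/290156) = 222741/145078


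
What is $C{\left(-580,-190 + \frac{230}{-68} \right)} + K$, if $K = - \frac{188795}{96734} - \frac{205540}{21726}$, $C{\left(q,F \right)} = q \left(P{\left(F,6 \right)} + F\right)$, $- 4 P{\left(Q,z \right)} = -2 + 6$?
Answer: $\frac{118459471528595}{1050821442} \approx 1.1273 \cdot 10^{5}$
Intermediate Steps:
$P{\left(Q,z \right)} = -1$ ($P{\left(Q,z \right)} = - \frac{-2 + 6}{4} = \left(- \frac{1}{4}\right) 4 = -1$)
$C{\left(q,F \right)} = q \left(-1 + F\right)$
$K = - \frac{11992233265}{1050821442}$ ($K = \left(-188795\right) \frac{1}{96734} - \frac{102770}{10863} = - \frac{188795}{96734} - \frac{102770}{10863} = - \frac{11992233265}{1050821442} \approx -11.412$)
$C{\left(-580,-190 + \frac{230}{-68} \right)} + K = - 580 \left(-1 - \left(190 - \frac{230}{-68}\right)\right) - \frac{11992233265}{1050821442} = - 580 \left(-1 + \left(-190 + 230 \left(- \frac{1}{68}\right)\right)\right) - \frac{11992233265}{1050821442} = - 580 \left(-1 - \frac{6575}{34}\right) - \frac{11992233265}{1050821442} = \left(-580\right) \left(- \frac{6609}{34}\right) - \frac{11992233265}{1050821442} = \frac{1916610}{17} - \frac{11992233265}{1050821442} = \frac{118459471528595}{1050821442}$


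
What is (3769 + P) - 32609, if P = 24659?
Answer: -4181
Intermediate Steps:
(3769 + P) - 32609 = (3769 + 24659) - 32609 = 28428 - 32609 = -4181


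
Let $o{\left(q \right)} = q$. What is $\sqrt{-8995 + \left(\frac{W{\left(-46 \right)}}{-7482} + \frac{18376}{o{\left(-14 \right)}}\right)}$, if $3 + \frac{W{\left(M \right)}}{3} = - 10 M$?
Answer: $\frac{i \sqrt{3141615650698}}{17458} \approx 101.53 i$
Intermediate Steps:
$W{\left(M \right)} = -9 - 30 M$ ($W{\left(M \right)} = -9 + 3 \left(- 10 M\right) = -9 - 30 M$)
$\sqrt{-8995 + \left(\frac{W{\left(-46 \right)}}{-7482} + \frac{18376}{o{\left(-14 \right)}}\right)} = \sqrt{-8995 + \left(\frac{-9 - -1380}{-7482} + \frac{18376}{-14}\right)} = \sqrt{-8995 + \left(\left(-9 + 1380\right) \left(- \frac{1}{7482}\right) + 18376 \left(- \frac{1}{14}\right)\right)} = \sqrt{-8995 + \left(1371 \left(- \frac{1}{7482}\right) - \frac{9188}{7}\right)} = \sqrt{-8995 - \frac{22918071}{17458}} = \sqrt{- \frac{179952781}{17458}} = \frac{i \sqrt{3141615650698}}{17458}$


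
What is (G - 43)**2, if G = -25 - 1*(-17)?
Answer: 2601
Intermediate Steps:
G = -8 (G = -25 + 17 = -8)
(G - 43)**2 = (-8 - 43)**2 = (-51)**2 = 2601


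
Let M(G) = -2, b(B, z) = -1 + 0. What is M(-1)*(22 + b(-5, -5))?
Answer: -42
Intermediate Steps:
b(B, z) = -1
M(-1)*(22 + b(-5, -5)) = -2*(22 - 1) = -2*21 = -42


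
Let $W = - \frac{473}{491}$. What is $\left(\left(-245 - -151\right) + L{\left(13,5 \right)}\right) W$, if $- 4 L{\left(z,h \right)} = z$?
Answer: $\frac{183997}{1964} \approx 93.685$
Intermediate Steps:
$L{\left(z,h \right)} = - \frac{z}{4}$
$W = - \frac{473}{491}$ ($W = \left(-473\right) \frac{1}{491} = - \frac{473}{491} \approx -0.96334$)
$\left(\left(-245 - -151\right) + L{\left(13,5 \right)}\right) W = \left(\left(-245 - -151\right) - \frac{13}{4}\right) \left(- \frac{473}{491}\right) = \left(\left(-245 + 151\right) - \frac{13}{4}\right) \left(- \frac{473}{491}\right) = \left(-94 - \frac{13}{4}\right) \left(- \frac{473}{491}\right) = \left(- \frac{389}{4}\right) \left(- \frac{473}{491}\right) = \frac{183997}{1964}$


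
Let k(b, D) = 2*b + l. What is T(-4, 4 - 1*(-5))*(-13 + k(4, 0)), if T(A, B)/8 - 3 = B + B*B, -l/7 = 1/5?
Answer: -23808/5 ≈ -4761.6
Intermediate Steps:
l = -7/5 ≈ -1.4000
T(A, B) = 24 + 8*B + 8*B**2 (T(A, B) = 24 + 8*(B + B*B) = 24 + 8*(B + B**2) = 24 + (8*B + 8*B**2) = 24 + 8*B + 8*B**2)
k(b, D) = -7/5 + 2*b (k(b, D) = 2*b - 7/5 = -7/5 + 2*b)
T(-4, 4 - 1*(-5))*(-13 + k(4, 0)) = (24 + 8*(4 - 1*(-5)) + 8*(4 - 1*(-5))**2)*(-13 + (-7/5 + 2*4)) = (24 + 8*(4 + 5) + 8*(4 + 5)**2)*(-13 + (-7/5 + 8)) = (24 + 8*9 + 8*9**2)*(-13 + 33/5) = (24 + 72 + 8*81)*(-32/5) = (24 + 72 + 648)*(-32/5) = 744*(-32/5) = -23808/5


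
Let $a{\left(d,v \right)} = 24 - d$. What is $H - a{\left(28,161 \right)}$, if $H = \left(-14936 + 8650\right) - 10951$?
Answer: $-17233$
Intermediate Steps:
$H = -17237$ ($H = -6286 - 10951 = -17237$)
$H - a{\left(28,161 \right)} = -17237 - \left(24 - 28\right) = -17237 - -4 = -17237 + 4 = -17233$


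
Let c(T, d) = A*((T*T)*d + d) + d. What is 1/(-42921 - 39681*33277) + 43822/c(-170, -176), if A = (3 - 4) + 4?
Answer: -30113898878423/10486402896587904 ≈ -0.0028717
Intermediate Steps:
A = 3 (A = -1 + 4 = 3)
c(T, d) = 4*d + 3*d*T² (c(T, d) = 3*((T*T)*d + d) + d = 3*(T²*d + d) + d = 3*(d*T² + d) + d = 3*(d + d*T²) + d = (3*d + 3*d*T²) + d = 4*d + 3*d*T²)
1/(-42921 - 39681*33277) + 43822/c(-170, -176) = 1/(-42921 - 39681*33277) + 43822/((-176*(4 + 3*(-170)²))) = (1/33277)/(-82602) + 43822/((-176*(4 + 3*28900))) = -1/82602*1/33277 + 43822/((-176*(4 + 86700))) = -1/2748746754 + 43822/((-176*86704)) = -1/2748746754 + 43822/(-15259904) = -1/2748746754 + 43822*(-1/15259904) = -1/2748746754 - 21911/7629952 = -30113898878423/10486402896587904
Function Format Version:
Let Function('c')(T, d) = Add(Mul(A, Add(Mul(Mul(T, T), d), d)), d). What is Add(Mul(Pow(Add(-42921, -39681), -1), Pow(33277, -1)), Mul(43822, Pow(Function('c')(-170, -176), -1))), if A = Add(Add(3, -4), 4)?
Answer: Rational(-30113898878423, 10486402896587904) ≈ -0.0028717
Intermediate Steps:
A = 3 (A = Add(-1, 4) = 3)
Function('c')(T, d) = Add(Mul(4, d), Mul(3, d, Pow(T, 2))) (Function('c')(T, d) = Add(Mul(3, Add(Mul(Mul(T, T), d), d)), d) = Add(Mul(3, Add(Mul(Pow(T, 2), d), d)), d) = Add(Mul(3, Add(Mul(d, Pow(T, 2)), d)), d) = Add(Mul(3, Add(d, Mul(d, Pow(T, 2)))), d) = Add(Add(Mul(3, d), Mul(3, d, Pow(T, 2))), d) = Add(Mul(4, d), Mul(3, d, Pow(T, 2))))
Add(Mul(Pow(Add(-42921, -39681), -1), Pow(33277, -1)), Mul(43822, Pow(Function('c')(-170, -176), -1))) = Add(Mul(Pow(Add(-42921, -39681), -1), Pow(33277, -1)), Mul(43822, Pow(Mul(-176, Add(4, Mul(3, Pow(-170, 2)))), -1))) = Add(Mul(Pow(-82602, -1), Rational(1, 33277)), Mul(43822, Pow(Mul(-176, Add(4, Mul(3, 28900))), -1))) = Add(Mul(Rational(-1, 82602), Rational(1, 33277)), Mul(43822, Pow(Mul(-176, Add(4, 86700)), -1))) = Add(Rational(-1, 2748746754), Mul(43822, Pow(Mul(-176, 86704), -1))) = Add(Rational(-1, 2748746754), Mul(43822, Pow(-15259904, -1))) = Add(Rational(-1, 2748746754), Mul(43822, Rational(-1, 15259904))) = Add(Rational(-1, 2748746754), Rational(-21911, 7629952)) = Rational(-30113898878423, 10486402896587904)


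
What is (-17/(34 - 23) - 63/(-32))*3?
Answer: 447/352 ≈ 1.2699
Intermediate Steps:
(-17/(34 - 23) - 63/(-32))*3 = (-17/11 - 63*(-1/32))*3 = (-17*1/11 + 63/32)*3 = (-17/11 + 63/32)*3 = (149/352)*3 = 447/352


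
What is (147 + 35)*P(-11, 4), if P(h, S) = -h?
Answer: 2002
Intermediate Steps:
(147 + 35)*P(-11, 4) = (147 + 35)*(-1*(-11)) = 182*11 = 2002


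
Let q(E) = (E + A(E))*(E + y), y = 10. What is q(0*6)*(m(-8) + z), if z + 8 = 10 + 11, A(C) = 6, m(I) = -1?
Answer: 720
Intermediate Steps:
z = 13 (z = -8 + (10 + 11) = -8 + 21 = 13)
q(E) = (6 + E)*(10 + E) (q(E) = (E + 6)*(E + 10) = (6 + E)*(10 + E))
q(0*6)*(m(-8) + z) = (60 + (0*6)² + 16*(0*6))*(-1 + 13) = (60 + 0² + 16*0)*12 = (60 + 0 + 0)*12 = 60*12 = 720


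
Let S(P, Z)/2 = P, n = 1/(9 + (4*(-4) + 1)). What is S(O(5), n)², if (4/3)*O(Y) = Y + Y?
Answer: 225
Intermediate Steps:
O(Y) = 3*Y/2 (O(Y) = 3*(Y + Y)/4 = 3*(2*Y)/4 = 3*Y/2)
n = -⅙ (n = 1/(9 + (-16 + 1)) = 1/(9 - 15) = 1/(-6) = -⅙ ≈ -0.16667)
S(P, Z) = 2*P
S(O(5), n)² = (2*((3/2)*5))² = (2*(15/2))² = 15² = 225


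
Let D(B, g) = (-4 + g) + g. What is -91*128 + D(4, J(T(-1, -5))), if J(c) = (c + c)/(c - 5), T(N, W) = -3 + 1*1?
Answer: -81556/7 ≈ -11651.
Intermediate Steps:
T(N, W) = -2 (T(N, W) = -3 + 1 = -2)
J(c) = 2*c/(-5 + c) (J(c) = (2*c)/(-5 + c) = 2*c/(-5 + c))
D(B, g) = -4 + 2*g
-91*128 + D(4, J(T(-1, -5))) = -91*128 + (-4 + 2*(2*(-2)/(-5 - 2))) = -11648 + (-4 + 2*(2*(-2)/(-7))) = -11648 + (-4 + 2*(2*(-2)*(-⅐))) = -11648 + (-4 + 2*(4/7)) = -11648 + (-4 + 8/7) = -11648 - 20/7 = -81556/7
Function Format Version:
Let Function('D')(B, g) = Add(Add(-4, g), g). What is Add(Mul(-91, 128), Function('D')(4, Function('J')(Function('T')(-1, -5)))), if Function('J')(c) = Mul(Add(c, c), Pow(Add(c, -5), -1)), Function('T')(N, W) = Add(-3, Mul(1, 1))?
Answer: Rational(-81556, 7) ≈ -11651.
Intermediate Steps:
Function('T')(N, W) = -2 (Function('T')(N, W) = Add(-3, 1) = -2)
Function('J')(c) = Mul(2, c, Pow(Add(-5, c), -1)) (Function('J')(c) = Mul(Mul(2, c), Pow(Add(-5, c), -1)) = Mul(2, c, Pow(Add(-5, c), -1)))
Function('D')(B, g) = Add(-4, Mul(2, g))
Add(Mul(-91, 128), Function('D')(4, Function('J')(Function('T')(-1, -5)))) = Add(Mul(-91, 128), Add(-4, Mul(2, Mul(2, -2, Pow(Add(-5, -2), -1))))) = Add(-11648, Add(-4, Mul(2, Mul(2, -2, Pow(-7, -1))))) = Add(-11648, Add(-4, Mul(2, Mul(2, -2, Rational(-1, 7))))) = Add(-11648, Add(-4, Mul(2, Rational(4, 7)))) = Add(-11648, Add(-4, Rational(8, 7))) = Add(-11648, Rational(-20, 7)) = Rational(-81556, 7)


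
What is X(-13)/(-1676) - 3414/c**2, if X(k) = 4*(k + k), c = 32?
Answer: -701921/214528 ≈ -3.2719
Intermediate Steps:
X(k) = 8*k (X(k) = 4*(2*k) = 8*k)
X(-13)/(-1676) - 3414/c**2 = (8*(-13))/(-1676) - 3414/(32**2) = -104*(-1/1676) - 3414/1024 = 26/419 - 3414*1/1024 = 26/419 - 1707/512 = -701921/214528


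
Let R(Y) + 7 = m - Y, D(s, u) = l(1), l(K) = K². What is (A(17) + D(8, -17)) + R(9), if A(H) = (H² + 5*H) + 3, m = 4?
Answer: 366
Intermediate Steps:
A(H) = 3 + H² + 5*H
D(s, u) = 1 (D(s, u) = 1² = 1)
R(Y) = -3 - Y (R(Y) = -7 + (4 - Y) = -3 - Y)
(A(17) + D(8, -17)) + R(9) = ((3 + 17² + 5*17) + 1) + (-3 - 1*9) = ((3 + 289 + 85) + 1) + (-3 - 9) = (377 + 1) - 12 = 378 - 12 = 366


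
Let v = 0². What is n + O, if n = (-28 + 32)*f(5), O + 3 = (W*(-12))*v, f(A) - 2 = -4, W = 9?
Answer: -11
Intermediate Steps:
f(A) = -2 (f(A) = 2 - 4 = -2)
v = 0
O = -3 (O = -3 + (9*(-12))*0 = -3 - 108*0 = -3 + 0 = -3)
n = -8 (n = (-28 + 32)*(-2) = 4*(-2) = -8)
n + O = -8 - 3 = -11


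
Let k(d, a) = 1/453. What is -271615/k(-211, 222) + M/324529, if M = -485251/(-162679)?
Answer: -6495864511134994394/52794053191 ≈ -1.2304e+8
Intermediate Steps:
k(d, a) = 1/453
M = 485251/162679 (M = -485251*(-1/162679) = 485251/162679 ≈ 2.9829)
-271615/k(-211, 222) + M/324529 = -271615/1/453 + (485251/162679)/324529 = -271615*453 + (485251/162679)*(1/324529) = -123041595 + 485251/52794053191 = -6495864511134994394/52794053191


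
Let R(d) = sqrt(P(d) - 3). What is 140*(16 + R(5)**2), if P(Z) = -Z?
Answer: 1120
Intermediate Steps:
R(d) = sqrt(-3 - d) (R(d) = sqrt(-d - 3) = sqrt(-3 - d))
140*(16 + R(5)**2) = 140*(16 + (sqrt(-3 - 1*5))**2) = 140*(16 + (sqrt(-3 - 5))**2) = 140*(16 + (sqrt(-8))**2) = 140*(16 + (2*I*sqrt(2))**2) = 140*(16 - 8) = 140*8 = 1120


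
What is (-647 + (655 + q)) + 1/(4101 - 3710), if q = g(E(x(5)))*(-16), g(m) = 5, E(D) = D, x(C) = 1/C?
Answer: -28151/391 ≈ -71.997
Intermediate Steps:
x(C) = 1/C
q = -80 (q = 5*(-16) = -80)
(-647 + (655 + q)) + 1/(4101 - 3710) = (-647 + (655 - 80)) + 1/(4101 - 3710) = (-647 + 575) + 1/391 = -72 + 1/391 = -28151/391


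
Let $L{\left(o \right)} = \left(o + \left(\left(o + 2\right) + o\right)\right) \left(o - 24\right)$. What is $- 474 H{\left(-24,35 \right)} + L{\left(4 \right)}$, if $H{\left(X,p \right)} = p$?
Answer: $-16870$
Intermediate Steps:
$L{\left(o \right)} = \left(-24 + o\right) \left(2 + 3 o\right)$ ($L{\left(o \right)} = \left(o + \left(\left(2 + o\right) + o\right)\right) \left(-24 + o\right) = \left(o + \left(2 + 2 o\right)\right) \left(-24 + o\right) = \left(2 + 3 o\right) \left(-24 + o\right) = \left(-24 + o\right) \left(2 + 3 o\right)$)
$- 474 H{\left(-24,35 \right)} + L{\left(4 \right)} = \left(-474\right) 35 - \left(328 - 48\right) = -16590 - 280 = -16870$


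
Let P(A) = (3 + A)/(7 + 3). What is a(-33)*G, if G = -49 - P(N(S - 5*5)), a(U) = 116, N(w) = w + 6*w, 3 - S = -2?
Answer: -20474/5 ≈ -4094.8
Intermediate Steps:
S = 5 (S = 3 - 1*(-2) = 3 + 2 = 5)
N(w) = 7*w
P(A) = 3/10 + A/10 (P(A) = (3 + A)/10 = (3 + A)*(1/10) = 3/10 + A/10)
G = -353/10 (G = -49 - (3/10 + (7*(5 - 5*5))/10) = -49 - (3/10 + (7*(5 - 25))/10) = -49 - (3/10 + (7*(-20))/10) = -49 - (3/10 + (1/10)*(-140)) = -49 - (3/10 - 14) = -49 - 1*(-137/10) = -49 + 137/10 = -353/10 ≈ -35.300)
a(-33)*G = 116*(-353/10) = -20474/5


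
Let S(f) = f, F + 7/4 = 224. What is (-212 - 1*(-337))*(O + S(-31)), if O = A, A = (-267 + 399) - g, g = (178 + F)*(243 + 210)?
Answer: -90606125/4 ≈ -2.2652e+7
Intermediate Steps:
F = 889/4 (F = -7/4 + 224 = 889/4 ≈ 222.25)
g = 725253/4 (g = (178 + 889/4)*(243 + 210) = (1601/4)*453 = 725253/4 ≈ 1.8131e+5)
A = -724725/4 (A = (-267 + 399) - 1*725253/4 = 132 - 725253/4 = -724725/4 ≈ -1.8118e+5)
O = -724725/4 ≈ -1.8118e+5
(-212 - 1*(-337))*(O + S(-31)) = (-212 - 1*(-337))*(-724725/4 - 31) = (-212 + 337)*(-724849/4) = 125*(-724849/4) = -90606125/4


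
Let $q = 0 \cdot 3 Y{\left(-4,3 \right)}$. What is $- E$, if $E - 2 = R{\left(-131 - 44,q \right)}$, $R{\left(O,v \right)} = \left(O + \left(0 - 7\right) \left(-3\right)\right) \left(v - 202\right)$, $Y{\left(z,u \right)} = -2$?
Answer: $-31110$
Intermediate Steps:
$q = 0$ ($q = 0 \cdot 3 \left(-2\right) = 0 \left(-2\right) = 0$)
$R{\left(O,v \right)} = \left(-202 + v\right) \left(21 + O\right)$ ($R{\left(O,v \right)} = \left(O - -21\right) \left(-202 + v\right) = \left(O + 21\right) \left(-202 + v\right) = \left(21 + O\right) \left(-202 + v\right) = \left(-202 + v\right) \left(21 + O\right)$)
$E = 31110$ ($E = 2 + \left(-4242 - 202 \left(-131 - 44\right) + 21 \cdot 0 + \left(-131 - 44\right) 0\right) = 2 - -31108 = 2 + \left(-4242 + 35350 + 0 + 0\right) = 2 + 31108 = 31110$)
$- E = \left(-1\right) 31110 = -31110$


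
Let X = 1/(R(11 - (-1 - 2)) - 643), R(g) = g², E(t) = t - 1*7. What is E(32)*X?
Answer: -25/447 ≈ -0.055928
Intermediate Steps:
E(t) = -7 + t (E(t) = t - 7 = -7 + t)
X = -1/447 (X = 1/((11 - (-1 - 2))² - 643) = 1/((11 - 1*(-3))² - 643) = 1/((11 + 3)² - 643) = 1/(14² - 643) = 1/(196 - 643) = 1/(-447) = -1/447 ≈ -0.0022371)
E(32)*X = (-7 + 32)*(-1/447) = 25*(-1/447) = -25/447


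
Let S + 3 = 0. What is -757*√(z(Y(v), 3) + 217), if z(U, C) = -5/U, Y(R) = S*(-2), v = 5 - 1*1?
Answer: -757*√7782/6 ≈ -11130.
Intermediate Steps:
S = -3 (S = -3 + 0 = -3)
v = 4 (v = 5 - 1 = 4)
Y(R) = 6 (Y(R) = -3*(-2) = 6)
-757*√(z(Y(v), 3) + 217) = -757*√(-5/6 + 217) = -757*√(-5*⅙ + 217) = -757*√(-⅚ + 217) = -757*√7782/6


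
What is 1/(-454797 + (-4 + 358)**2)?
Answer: -1/329481 ≈ -3.0351e-6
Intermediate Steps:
1/(-454797 + (-4 + 358)**2) = 1/(-454797 + 354**2) = 1/(-454797 + 125316) = 1/(-329481) = -1/329481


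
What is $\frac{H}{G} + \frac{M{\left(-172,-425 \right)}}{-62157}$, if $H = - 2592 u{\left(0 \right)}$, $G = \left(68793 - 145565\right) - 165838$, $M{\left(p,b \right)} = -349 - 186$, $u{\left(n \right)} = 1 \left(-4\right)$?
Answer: $- \frac{85774571}{2513318295} \approx -0.034128$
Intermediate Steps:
$u{\left(n \right)} = -4$
$M{\left(p,b \right)} = -535$
$G = -242610$ ($G = -76772 - 165838 = -242610$)
$H = 10368$ ($H = \left(-2592\right) \left(-4\right) = 10368$)
$\frac{H}{G} + \frac{M{\left(-172,-425 \right)}}{-62157} = \frac{10368}{-242610} - \frac{535}{-62157} = 10368 \left(- \frac{1}{242610}\right) - - \frac{535}{62157} = - \frac{1728}{40435} + \frac{535}{62157} = - \frac{85774571}{2513318295}$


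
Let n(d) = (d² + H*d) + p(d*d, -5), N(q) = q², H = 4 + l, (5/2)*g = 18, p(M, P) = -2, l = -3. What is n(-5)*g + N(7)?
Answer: 893/5 ≈ 178.60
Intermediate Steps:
g = 36/5 (g = (⅖)*18 = 36/5 ≈ 7.2000)
H = 1 (H = 4 - 3 = 1)
n(d) = -2 + d + d² (n(d) = (d² + 1*d) - 2 = (d² + d) - 2 = (d + d²) - 2 = -2 + d + d²)
n(-5)*g + N(7) = (-2 - 5 + (-5)²)*(36/5) + 7² = (-2 - 5 + 25)*(36/5) + 49 = 18*(36/5) + 49 = 648/5 + 49 = 893/5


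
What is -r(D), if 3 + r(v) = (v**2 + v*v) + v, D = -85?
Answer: -14362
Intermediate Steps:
r(v) = -3 + v + 2*v**2 (r(v) = -3 + ((v**2 + v*v) + v) = -3 + ((v**2 + v**2) + v) = -3 + (2*v**2 + v) = -3 + (v + 2*v**2) = -3 + v + 2*v**2)
-r(D) = -(-3 - 85 + 2*(-85)**2) = -(-3 - 85 + 2*7225) = -(-3 - 85 + 14450) = -1*14362 = -14362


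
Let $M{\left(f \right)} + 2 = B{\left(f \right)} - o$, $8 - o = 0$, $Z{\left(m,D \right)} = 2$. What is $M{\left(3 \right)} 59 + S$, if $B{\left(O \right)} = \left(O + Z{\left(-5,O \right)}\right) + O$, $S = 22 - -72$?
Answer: $-24$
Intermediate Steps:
$S = 94$ ($S = 22 + 72 = 94$)
$o = 8$ ($o = 8 - 0 = 8 + 0 = 8$)
$B{\left(O \right)} = 2 + 2 O$ ($B{\left(O \right)} = \left(O + 2\right) + O = \left(2 + O\right) + O = 2 + 2 O$)
$M{\left(f \right)} = -8 + 2 f$ ($M{\left(f \right)} = -2 + \left(\left(2 + 2 f\right) - 8\right) = -2 + \left(-6 + 2 f\right) = -8 + 2 f$)
$M{\left(3 \right)} 59 + S = \left(-8 + 2 \cdot 3\right) 59 + 94 = \left(-8 + 6\right) 59 + 94 = \left(-2\right) 59 + 94 = -118 + 94 = -24$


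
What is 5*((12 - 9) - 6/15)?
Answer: 13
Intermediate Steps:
5*((12 - 9) - 6/15) = 5*(3 - 6*1/15) = 5*(3 - ⅖) = 5*(13/5) = 13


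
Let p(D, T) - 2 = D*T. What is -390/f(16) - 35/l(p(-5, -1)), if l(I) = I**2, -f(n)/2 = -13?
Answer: -110/7 ≈ -15.714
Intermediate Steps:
f(n) = 26 (f(n) = -2*(-13) = 26)
p(D, T) = 2 + D*T
-390/f(16) - 35/l(p(-5, -1)) = -390/26 - 35/(2 - 5*(-1))**2 = -390*1/26 - 35/(2 + 5)**2 = -15 - 35/(7**2) = -15 - 35/49 = -15 - 35*1/49 = -15 - 5/7 = -110/7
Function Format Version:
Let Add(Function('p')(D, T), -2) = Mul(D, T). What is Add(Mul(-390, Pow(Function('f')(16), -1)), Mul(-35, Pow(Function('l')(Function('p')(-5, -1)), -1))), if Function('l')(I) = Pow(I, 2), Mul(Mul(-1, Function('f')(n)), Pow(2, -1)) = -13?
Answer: Rational(-110, 7) ≈ -15.714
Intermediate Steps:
Function('f')(n) = 26 (Function('f')(n) = Mul(-2, -13) = 26)
Function('p')(D, T) = Add(2, Mul(D, T))
Add(Mul(-390, Pow(Function('f')(16), -1)), Mul(-35, Pow(Function('l')(Function('p')(-5, -1)), -1))) = Add(Mul(-390, Pow(26, -1)), Mul(-35, Pow(Pow(Add(2, Mul(-5, -1)), 2), -1))) = Add(Mul(-390, Rational(1, 26)), Mul(-35, Pow(Pow(Add(2, 5), 2), -1))) = Add(-15, Mul(-35, Pow(Pow(7, 2), -1))) = Add(-15, Mul(-35, Pow(49, -1))) = Add(-15, Mul(-35, Rational(1, 49))) = Add(-15, Rational(-5, 7)) = Rational(-110, 7)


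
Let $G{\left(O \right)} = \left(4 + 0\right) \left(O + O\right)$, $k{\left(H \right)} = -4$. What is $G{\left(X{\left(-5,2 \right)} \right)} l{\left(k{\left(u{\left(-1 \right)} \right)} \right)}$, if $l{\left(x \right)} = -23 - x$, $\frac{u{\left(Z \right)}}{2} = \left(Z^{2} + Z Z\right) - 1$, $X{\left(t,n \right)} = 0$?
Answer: $0$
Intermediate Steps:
$u{\left(Z \right)} = -2 + 4 Z^{2}$ ($u{\left(Z \right)} = 2 \left(\left(Z^{2} + Z Z\right) - 1\right) = 2 \left(\left(Z^{2} + Z^{2}\right) - 1\right) = 2 \left(2 Z^{2} - 1\right) = 2 \left(-1 + 2 Z^{2}\right) = -2 + 4 Z^{2}$)
$G{\left(O \right)} = 8 O$ ($G{\left(O \right)} = 4 \cdot 2 O = 8 O$)
$G{\left(X{\left(-5,2 \right)} \right)} l{\left(k{\left(u{\left(-1 \right)} \right)} \right)} = 8 \cdot 0 \left(-23 - -4\right) = 0 \left(-23 + 4\right) = 0 \left(-19\right) = 0$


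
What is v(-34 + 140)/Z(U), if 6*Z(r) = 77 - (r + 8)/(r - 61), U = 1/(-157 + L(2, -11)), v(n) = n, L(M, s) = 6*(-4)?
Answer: 7022712/851681 ≈ 8.2457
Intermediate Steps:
L(M, s) = -24
U = -1/181 (U = 1/(-157 - 24) = 1/(-181) = -1/181 ≈ -0.0055249)
Z(r) = 77/6 - (8 + r)/(6*(-61 + r)) (Z(r) = (77 - (r + 8)/(r - 61))/6 = (77 - (8 + r)/(-61 + r))/6 = 77/6 - (8 + r)/(6*(-61 + r)))
v(-34 + 140)/Z(U) = (-34 + 140)/(((-4705 + 76*(-1/181))/(6*(-61 - 1/181)))) = 106/(((-4705 - 76/181)/(6*(-11042/181)))) = 106/(((⅙)*(-181/11042)*(-851681/181))) = 106/(851681/66252) = 106*(66252/851681) = 7022712/851681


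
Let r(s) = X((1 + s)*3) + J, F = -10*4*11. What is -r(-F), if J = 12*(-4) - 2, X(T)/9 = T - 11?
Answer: -11758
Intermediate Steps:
X(T) = -99 + 9*T (X(T) = 9*(T - 11) = 9*(-11 + T) = -99 + 9*T)
F = -440 (F = -40*11 = -440)
J = -50 (J = -48 - 2 = -50)
r(s) = -122 + 27*s (r(s) = (-99 + 9*((1 + s)*3)) - 50 = (-99 + 9*(3 + 3*s)) - 50 = (-99 + (27 + 27*s)) - 50 = (-72 + 27*s) - 50 = -122 + 27*s)
-r(-F) = -(-122 + 27*(-1*(-440))) = -(-122 + 27*440) = -(-122 + 11880) = -1*11758 = -11758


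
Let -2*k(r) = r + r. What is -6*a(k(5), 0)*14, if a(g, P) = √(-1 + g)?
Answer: -84*I*√6 ≈ -205.76*I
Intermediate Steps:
k(r) = -r (k(r) = -(r + r)/2 = -r)
-6*a(k(5), 0)*14 = -6*√(-1 - 1*5)*14 = -6*√(-1 - 5)*14 = -6*I*√6*14 = -84*I*√6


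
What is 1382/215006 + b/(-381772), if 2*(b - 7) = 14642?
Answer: -130994383/10260408829 ≈ -0.012767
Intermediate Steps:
b = 7328 (b = 7 + (½)*14642 = 7 + 7321 = 7328)
1382/215006 + b/(-381772) = 1382/215006 + 7328/(-381772) = 1382*(1/215006) + 7328*(-1/381772) = 691/107503 - 1832/95443 = -130994383/10260408829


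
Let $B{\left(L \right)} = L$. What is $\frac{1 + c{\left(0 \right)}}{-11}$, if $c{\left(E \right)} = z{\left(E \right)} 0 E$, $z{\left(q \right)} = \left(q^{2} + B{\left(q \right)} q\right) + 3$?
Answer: $- \frac{1}{11} \approx -0.090909$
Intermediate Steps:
$z{\left(q \right)} = 3 + 2 q^{2}$ ($z{\left(q \right)} = \left(q^{2} + q q\right) + 3 = \left(q^{2} + q^{2}\right) + 3 = 2 q^{2} + 3 = 3 + 2 q^{2}$)
$c{\left(E \right)} = 0$ ($c{\left(E \right)} = \left(3 + 2 E^{2}\right) 0 E = 0 E = 0$)
$\frac{1 + c{\left(0 \right)}}{-11} = \frac{1 + 0}{-11} = \left(- \frac{1}{11}\right) 1 = - \frac{1}{11}$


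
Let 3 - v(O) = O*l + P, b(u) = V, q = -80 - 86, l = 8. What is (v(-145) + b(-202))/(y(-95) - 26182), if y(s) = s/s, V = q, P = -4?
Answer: -1001/26181 ≈ -0.038234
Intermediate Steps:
q = -166
V = -166
b(u) = -166
y(s) = 1
v(O) = 7 - 8*O (v(O) = 3 - (O*8 - 4) = 3 - (8*O - 4) = 3 - (-4 + 8*O) = 3 + (4 - 8*O) = 7 - 8*O)
(v(-145) + b(-202))/(y(-95) - 26182) = ((7 - 8*(-145)) - 166)/(1 - 26182) = ((7 + 1160) - 166)/(-26181) = (1167 - 166)*(-1/26181) = 1001*(-1/26181) = -1001/26181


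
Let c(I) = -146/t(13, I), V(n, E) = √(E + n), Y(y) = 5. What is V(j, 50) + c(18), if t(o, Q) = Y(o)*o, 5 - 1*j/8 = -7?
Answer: -146/65 + √146 ≈ 9.8369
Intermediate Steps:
j = 96 (j = 40 - 8*(-7) = 40 + 56 = 96)
t(o, Q) = 5*o
c(I) = -146/65 (c(I) = -146/(5*13) = -146/65)
V(j, 50) + c(18) = √(50 + 96) - 146/65 = √146 - 146/65 = -146/65 + √146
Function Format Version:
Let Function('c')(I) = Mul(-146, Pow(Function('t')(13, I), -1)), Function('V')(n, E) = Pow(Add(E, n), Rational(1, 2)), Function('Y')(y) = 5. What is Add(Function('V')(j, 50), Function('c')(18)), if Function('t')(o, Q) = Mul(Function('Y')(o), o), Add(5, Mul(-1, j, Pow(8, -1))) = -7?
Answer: Add(Rational(-146, 65), Pow(146, Rational(1, 2))) ≈ 9.8369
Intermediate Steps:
j = 96 (j = Add(40, Mul(-8, -7)) = Add(40, 56) = 96)
Function('t')(o, Q) = Mul(5, o)
Function('c')(I) = Rational(-146, 65) (Function('c')(I) = Mul(-146, Pow(Mul(5, 13), -1)) = Mul(-146, Pow(65, -1)) = Mul(-146, Rational(1, 65)) = Rational(-146, 65))
Add(Function('V')(j, 50), Function('c')(18)) = Add(Pow(Add(50, 96), Rational(1, 2)), Rational(-146, 65)) = Add(Pow(146, Rational(1, 2)), Rational(-146, 65)) = Add(Rational(-146, 65), Pow(146, Rational(1, 2)))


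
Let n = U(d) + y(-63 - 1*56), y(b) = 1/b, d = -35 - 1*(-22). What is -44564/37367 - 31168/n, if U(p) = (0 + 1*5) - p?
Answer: -138689315588/80002747 ≈ -1733.6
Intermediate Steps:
d = -13 (d = -35 + 22 = -13)
U(p) = 5 - p (U(p) = (0 + 5) - p = 5 - p)
n = 2141/119 (n = (5 - 1*(-13)) + 1/(-63 - 1*56) = (5 + 13) + 1/(-63 - 56) = 18 + 1/(-119) = 18 - 1/119 = 2141/119 ≈ 17.992)
-44564/37367 - 31168/n = -44564/37367 - 31168/2141/119 = -44564*1/37367 - 31168*119/2141 = -44564/37367 - 3708992/2141 = -138689315588/80002747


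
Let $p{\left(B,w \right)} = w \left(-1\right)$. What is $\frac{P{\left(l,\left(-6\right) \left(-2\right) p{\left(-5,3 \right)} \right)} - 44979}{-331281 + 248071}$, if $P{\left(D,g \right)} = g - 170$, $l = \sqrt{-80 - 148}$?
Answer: $\frac{9037}{16642} \approx 0.54302$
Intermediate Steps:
$p{\left(B,w \right)} = - w$
$l = 2 i \sqrt{57}$ ($l = \sqrt{-228} = 2 i \sqrt{57} \approx 15.1 i$)
$P{\left(D,g \right)} = -170 + g$
$\frac{P{\left(l,\left(-6\right) \left(-2\right) p{\left(-5,3 \right)} \right)} - 44979}{-331281 + 248071} = \frac{\left(-170 + \left(-6\right) \left(-2\right) \left(\left(-1\right) 3\right)\right) - 44979}{-331281 + 248071} = \frac{\left(-170 + 12 \left(-3\right)\right) - 44979}{-83210} = \left(\left(-170 - 36\right) - 44979\right) \left(- \frac{1}{83210}\right) = \left(-206 - 44979\right) \left(- \frac{1}{83210}\right) = \left(-45185\right) \left(- \frac{1}{83210}\right) = \frac{9037}{16642}$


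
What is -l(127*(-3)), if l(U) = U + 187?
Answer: 194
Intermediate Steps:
l(U) = 187 + U
-l(127*(-3)) = -(187 + 127*(-3)) = -(187 - 381) = -1*(-194) = 194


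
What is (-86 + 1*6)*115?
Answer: -9200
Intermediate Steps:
(-86 + 1*6)*115 = (-86 + 6)*115 = -80*115 = -9200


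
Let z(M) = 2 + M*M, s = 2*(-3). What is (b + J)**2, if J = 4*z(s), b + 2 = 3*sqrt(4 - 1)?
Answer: 22527 + 900*sqrt(3) ≈ 24086.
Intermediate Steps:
s = -6
z(M) = 2 + M**2
b = -2 + 3*sqrt(3) (b = -2 + 3*sqrt(4 - 1) = -2 + 3*sqrt(3) ≈ 3.1962)
J = 152 (J = 4*(2 + (-6)**2) = 4*(2 + 36) = 4*38 = 152)
(b + J)**2 = ((-2 + 3*sqrt(3)) + 152)**2 = (150 + 3*sqrt(3))**2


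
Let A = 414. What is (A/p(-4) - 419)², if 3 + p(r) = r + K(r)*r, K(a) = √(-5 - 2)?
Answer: (8460423*I + 11219144*√7)/(7*(8*√7 + 9*I)) ≈ 1.9023e+5 - 23785.0*I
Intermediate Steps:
K(a) = I*√7 (K(a) = √(-7) = I*√7)
p(r) = -3 + r + I*r*√7 (p(r) = -3 + (r + (I*√7)*r) = -3 + (r + I*r*√7) = -3 + r + I*r*√7)
(A/p(-4) - 419)² = (414/(-3 - 4 + I*(-4)*√7) - 419)² = (414/(-3 - 4 - 4*I*√7) - 419)² = (414/(-7 - 4*I*√7) - 419)² = (-419 + 414/(-7 - 4*I*√7))²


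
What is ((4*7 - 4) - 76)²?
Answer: 2704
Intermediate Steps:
((4*7 - 4) - 76)² = ((28 - 4) - 76)² = (24 - 76)² = (-52)² = 2704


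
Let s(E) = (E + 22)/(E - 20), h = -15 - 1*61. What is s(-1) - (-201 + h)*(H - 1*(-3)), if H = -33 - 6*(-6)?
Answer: 1661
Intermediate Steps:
H = 3 (H = -33 - 1*(-36) = -33 + 36 = 3)
h = -76 (h = -15 - 61 = -76)
s(E) = (22 + E)/(-20 + E)
s(-1) - (-201 + h)*(H - 1*(-3)) = (22 - 1)/(-20 - 1) - (-201 - 76)*(3 - 1*(-3)) = 21/(-21) - (-277)*(3 + 3) = -1/21*21 - (-277)*6 = -1 - 1*(-1662) = -1 + 1662 = 1661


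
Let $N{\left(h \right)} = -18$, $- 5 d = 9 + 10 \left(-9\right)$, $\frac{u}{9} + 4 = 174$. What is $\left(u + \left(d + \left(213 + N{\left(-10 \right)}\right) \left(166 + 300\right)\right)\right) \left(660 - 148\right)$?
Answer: $\frac{236585472}{5} \approx 4.7317 \cdot 10^{7}$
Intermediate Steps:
$u = 1530$ ($u = -36 + 9 \cdot 174 = -36 + 1566 = 1530$)
$d = \frac{81}{5}$ ($d = - \frac{9 + 10 \left(-9\right)}{5} = - \frac{9 - 90}{5} = \left(- \frac{1}{5}\right) \left(-81\right) = \frac{81}{5} \approx 16.2$)
$\left(u + \left(d + \left(213 + N{\left(-10 \right)}\right) \left(166 + 300\right)\right)\right) \left(660 - 148\right) = \left(1530 + \left(\frac{81}{5} + \left(213 - 18\right) \left(166 + 300\right)\right)\right) \left(660 - 148\right) = \left(1530 + \left(\frac{81}{5} + 195 \cdot 466\right)\right) \left(660 - 148\right) = \left(1530 + \left(\frac{81}{5} + 90870\right)\right) 512 = \left(1530 + \frac{454431}{5}\right) 512 = \frac{462081}{5} \cdot 512 = \frac{236585472}{5}$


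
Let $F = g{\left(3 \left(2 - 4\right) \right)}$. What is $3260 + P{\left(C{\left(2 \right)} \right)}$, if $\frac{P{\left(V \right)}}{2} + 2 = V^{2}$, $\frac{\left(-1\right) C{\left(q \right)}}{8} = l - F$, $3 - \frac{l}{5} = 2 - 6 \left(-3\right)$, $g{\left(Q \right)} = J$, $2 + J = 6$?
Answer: $1017144$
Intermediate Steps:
$J = 4$ ($J = -2 + 6 = 4$)
$g{\left(Q \right)} = 4$
$F = 4$
$l = -85$ ($l = 15 - 5 \left(2 - 6 \left(-3\right)\right) = 15 - 5 \left(2 - -18\right) = 15 - 5 \left(2 + 18\right) = 15 - 100 = -85$)
$C{\left(q \right)} = 712$ ($C{\left(q \right)} = - 8 \left(-85 - 4\right) = \left(-8\right) \left(-89\right) = 712$)
$P{\left(V \right)} = -4 + 2 V^{2}$
$3260 + P{\left(C{\left(2 \right)} \right)} = 3260 - \left(4 - 2 \cdot 712^{2}\right) = 3260 + \left(-4 + 2 \cdot 506944\right) = 3260 + \left(-4 + 1013888\right) = 3260 + 1013884 = 1017144$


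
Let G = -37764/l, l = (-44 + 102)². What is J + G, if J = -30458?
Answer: -25624619/841 ≈ -30469.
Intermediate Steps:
l = 3364 (l = 58² = 3364)
G = -9441/841 (G = -37764/3364 = -37764*1/3364 = -9441/841 ≈ -11.226)
J + G = -30458 - 9441/841 = -25624619/841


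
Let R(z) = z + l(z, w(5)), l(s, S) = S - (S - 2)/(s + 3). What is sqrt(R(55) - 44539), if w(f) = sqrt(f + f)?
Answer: sqrt(-149644060 + 3306*sqrt(10))/58 ≈ 210.9*I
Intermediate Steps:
w(f) = sqrt(2)*sqrt(f) (w(f) = sqrt(2*f) = sqrt(2)*sqrt(f))
l(s, S) = S - (-2 + S)/(3 + s)
R(z) = z + (2 + 2*sqrt(10) + z*sqrt(10))/(3 + z) (R(z) = z + (2 + 2*(sqrt(2)*sqrt(5)) + (sqrt(2)*sqrt(5))*z)/(3 + z) = z + (2 + 2*sqrt(10) + sqrt(10)*z)/(3 + z) = z + (2 + 2*sqrt(10) + z*sqrt(10))/(3 + z))
sqrt(R(55) - 44539) = sqrt((2 + 2*sqrt(10) + 55*sqrt(10) + 55*(3 + 55))/(3 + 55) - 44539) = sqrt((2 + 2*sqrt(10) + 55*sqrt(10) + 55*58)/58 - 44539) = sqrt((2 + 2*sqrt(10) + 55*sqrt(10) + 3190)/58 - 44539) = sqrt((3192 + 57*sqrt(10))/58 - 44539) = sqrt((1596/29 + 57*sqrt(10)/58) - 44539) = sqrt(-1290035/29 + 57*sqrt(10)/58)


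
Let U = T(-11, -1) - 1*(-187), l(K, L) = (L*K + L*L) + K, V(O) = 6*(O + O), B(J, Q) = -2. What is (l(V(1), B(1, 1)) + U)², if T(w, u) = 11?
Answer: 36100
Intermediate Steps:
V(O) = 12*O (V(O) = 6*(2*O) = 12*O)
l(K, L) = K + L² + K*L (l(K, L) = (K*L + L²) + K = (L² + K*L) + K = K + L² + K*L)
U = 198 (U = 11 - 1*(-187) = 11 + 187 = 198)
(l(V(1), B(1, 1)) + U)² = ((12*1 + (-2)² + (12*1)*(-2)) + 198)² = ((12 + 4 + 12*(-2)) + 198)² = ((12 + 4 - 24) + 198)² = (-8 + 198)² = 190² = 36100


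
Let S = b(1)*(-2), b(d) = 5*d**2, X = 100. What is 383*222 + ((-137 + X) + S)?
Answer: 84979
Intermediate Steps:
S = -10 (S = (5*1**2)*(-2) = (5*1)*(-2) = 5*(-2) = -10)
383*222 + ((-137 + X) + S) = 383*222 + ((-137 + 100) - 10) = 85026 + (-37 - 10) = 85026 - 47 = 84979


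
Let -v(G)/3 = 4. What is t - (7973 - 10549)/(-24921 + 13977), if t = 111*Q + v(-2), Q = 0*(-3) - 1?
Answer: -84293/684 ≈ -123.24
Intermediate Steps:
v(G) = -12 (v(G) = -3*4 = -12)
Q = -1 (Q = 0 - 1 = -1)
t = -123 (t = 111*(-1) - 12 = -111 - 12 = -123)
t - (7973 - 10549)/(-24921 + 13977) = -123 - (7973 - 10549)/(-24921 + 13977) = -123 - (-2576)/(-10944) = -123 - (-2576)*(-1)/10944 = -123 - 1*161/684 = -123 - 161/684 = -84293/684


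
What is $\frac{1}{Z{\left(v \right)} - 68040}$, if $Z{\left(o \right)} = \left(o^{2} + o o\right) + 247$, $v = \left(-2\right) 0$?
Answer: $- \frac{1}{67793} \approx -1.4751 \cdot 10^{-5}$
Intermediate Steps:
$v = 0$
$Z{\left(o \right)} = 247 + 2 o^{2}$ ($Z{\left(o \right)} = \left(o^{2} + o^{2}\right) + 247 = 2 o^{2} + 247 = 247 + 2 o^{2}$)
$\frac{1}{Z{\left(v \right)} - 68040} = \frac{1}{\left(247 + 2 \cdot 0^{2}\right) - 68040} = \frac{1}{\left(247 + 2 \cdot 0\right) - 68040} = \frac{1}{\left(247 + 0\right) - 68040} = \frac{1}{247 - 68040} = \frac{1}{-67793} = - \frac{1}{67793}$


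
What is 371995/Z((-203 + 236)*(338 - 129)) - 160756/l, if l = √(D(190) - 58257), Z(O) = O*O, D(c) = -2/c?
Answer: 371995/47568609 + 40189*I*√32860595/345901 ≈ 0.0078202 + 666.03*I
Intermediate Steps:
Z(O) = O²
l = 4*I*√32860595/95 (l = √(-2/190 - 58257) = √(-2*1/190 - 58257) = √(-1/95 - 58257) = √(-5534416/95) = 4*I*√32860595/95 ≈ 241.36*I)
371995/Z((-203 + 236)*(338 - 129)) - 160756/l = 371995/(((-203 + 236)*(338 - 129))²) - 160756*(-I*√32860595/1383604) = 371995/((33*209)²) - (-40189)*I*√32860595/345901 = 371995/(6897²) + 40189*I*√32860595/345901 = 371995/47568609 + 40189*I*√32860595/345901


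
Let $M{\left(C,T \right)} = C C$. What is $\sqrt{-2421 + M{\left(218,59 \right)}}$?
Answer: $\sqrt{45103} \approx 212.37$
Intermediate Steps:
$M{\left(C,T \right)} = C^{2}$
$\sqrt{-2421 + M{\left(218,59 \right)}} = \sqrt{-2421 + 218^{2}} = \sqrt{-2421 + 47524} = \sqrt{45103}$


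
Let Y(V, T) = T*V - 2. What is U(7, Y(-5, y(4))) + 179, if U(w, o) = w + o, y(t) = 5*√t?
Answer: 134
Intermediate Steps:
Y(V, T) = -2 + T*V
U(w, o) = o + w
U(7, Y(-5, y(4))) + 179 = ((-2 + (5*√4)*(-5)) + 7) + 179 = ((-2 + (5*2)*(-5)) + 7) + 179 = ((-2 + 10*(-5)) + 7) + 179 = ((-2 - 50) + 7) + 179 = (-52 + 7) + 179 = -45 + 179 = 134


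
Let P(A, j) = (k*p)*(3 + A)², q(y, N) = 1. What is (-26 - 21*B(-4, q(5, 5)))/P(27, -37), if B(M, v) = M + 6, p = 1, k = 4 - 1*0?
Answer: -17/900 ≈ -0.018889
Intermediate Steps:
k = 4 (k = 4 + 0 = 4)
B(M, v) = 6 + M
P(A, j) = 4*(3 + A)² (P(A, j) = (4*1)*(3 + A)² = 4*(3 + A)²)
(-26 - 21*B(-4, q(5, 5)))/P(27, -37) = (-26 - 21*(6 - 4))/((4*(3 + 27)²)) = (-26 - 21*2)/((4*30²)) = (-26 - 42)/((4*900)) = -68/3600 = -68*1/3600 = -17/900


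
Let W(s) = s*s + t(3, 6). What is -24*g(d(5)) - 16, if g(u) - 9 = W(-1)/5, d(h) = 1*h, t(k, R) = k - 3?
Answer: -1184/5 ≈ -236.80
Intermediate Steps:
t(k, R) = -3 + k
d(h) = h
W(s) = s² (W(s) = s*s + (-3 + 3) = s² + 0 = s²)
g(u) = 46/5 (g(u) = 9 + (-1)²/5 = 9 + 1*(⅕) = 9 + ⅕ = 46/5)
-24*g(d(5)) - 16 = -24*46/5 - 16 = -1104/5 - 16 = -1184/5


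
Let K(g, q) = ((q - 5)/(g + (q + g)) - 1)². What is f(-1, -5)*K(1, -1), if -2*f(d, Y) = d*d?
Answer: -49/2 ≈ -24.500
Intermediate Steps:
f(d, Y) = -d²/2 (f(d, Y) = -d*d/2 = -d²/2)
K(g, q) = (-1 + (-5 + q)/(q + 2*g))² (K(g, q) = ((-5 + q)/(g + (g + q)) - 1)² = ((-5 + q)/(q + 2*g) - 1)² = (-1 + (-5 + q)/(q + 2*g))²)
f(-1, -5)*K(1, -1) = (-½*(-1)²)*((5 + 2*1)²/(-1 + 2*1)²) = (-½*1)*((5 + 2)²/(-1 + 2)²) = -7²/(2*1²) = -49/2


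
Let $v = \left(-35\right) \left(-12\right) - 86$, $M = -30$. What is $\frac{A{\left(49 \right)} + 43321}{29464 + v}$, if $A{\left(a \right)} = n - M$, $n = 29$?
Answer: $\frac{21690}{14899} \approx 1.4558$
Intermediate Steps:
$v = 334$ ($v = 420 - 86 = 334$)
$A{\left(a \right)} = 59$ ($A{\left(a \right)} = 29 - -30 = 29 + 30 = 59$)
$\frac{A{\left(49 \right)} + 43321}{29464 + v} = \frac{59 + 43321}{29464 + 334} = \frac{43380}{29798} = 43380 \cdot \frac{1}{29798} = \frac{21690}{14899}$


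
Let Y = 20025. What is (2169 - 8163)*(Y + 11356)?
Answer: -188097714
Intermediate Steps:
(2169 - 8163)*(Y + 11356) = (2169 - 8163)*(20025 + 11356) = -5994*31381 = -188097714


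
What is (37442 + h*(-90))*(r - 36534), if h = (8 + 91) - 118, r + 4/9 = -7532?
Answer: -15527604896/9 ≈ -1.7253e+9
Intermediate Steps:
r = -67792/9 (r = -4/9 - 7532 = -67792/9 ≈ -7532.4)
h = -19 (h = 99 - 118 = -19)
(37442 + h*(-90))*(r - 36534) = (37442 - 19*(-90))*(-67792/9 - 36534) = (37442 + 1710)*(-396598/9) = 39152*(-396598/9) = -15527604896/9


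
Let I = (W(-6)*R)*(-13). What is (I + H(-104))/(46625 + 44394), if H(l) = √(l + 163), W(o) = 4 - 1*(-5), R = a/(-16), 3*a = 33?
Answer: 1287/1456304 + √59/91019 ≈ 0.00096813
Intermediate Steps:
a = 11 (a = (⅓)*33 = 11)
R = -11/16 (R = 11/(-16) = 11*(-1/16) = -11/16 ≈ -0.68750)
W(o) = 9 (W(o) = 4 + 5 = 9)
H(l) = √(163 + l)
I = 1287/16 (I = (9*(-11/16))*(-13) = -99/16*(-13) = 1287/16 ≈ 80.438)
(I + H(-104))/(46625 + 44394) = (1287/16 + √(163 - 104))/(46625 + 44394) = (1287/16 + √59)/91019 = (1287/16 + √59)*(1/91019) = 1287/1456304 + √59/91019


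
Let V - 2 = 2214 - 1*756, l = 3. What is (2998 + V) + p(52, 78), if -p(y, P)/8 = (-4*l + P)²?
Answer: -30390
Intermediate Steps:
p(y, P) = -8*(-12 + P)² (p(y, P) = -8*(-4*3 + P)² = -8*(-12 + P)²)
V = 1460 (V = 2 + (2214 - 1*756) = 2 + (2214 - 756) = 2 + 1458 = 1460)
(2998 + V) + p(52, 78) = (2998 + 1460) - 8*(-12 + 78)² = 4458 - 8*66² = 4458 - 8*4356 = 4458 - 34848 = -30390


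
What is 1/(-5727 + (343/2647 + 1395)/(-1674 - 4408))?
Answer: -8049527/46101487583 ≈ -0.00017460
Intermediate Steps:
1/(-5727 + (343/2647 + 1395)/(-1674 - 4408)) = 1/(-5727 + (343*(1/2647) + 1395)/(-6082)) = 1/(-5727 + (343/2647 + 1395)*(-1/6082)) = 1/(-5727 + (3692908/2647)*(-1/6082)) = 1/(-5727 - 1846454/8049527) = 1/(-46101487583/8049527) = -8049527/46101487583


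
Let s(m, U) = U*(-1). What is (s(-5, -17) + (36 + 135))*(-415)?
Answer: -78020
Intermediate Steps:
s(m, U) = -U
(s(-5, -17) + (36 + 135))*(-415) = (-1*(-17) + (36 + 135))*(-415) = (17 + 171)*(-415) = 188*(-415) = -78020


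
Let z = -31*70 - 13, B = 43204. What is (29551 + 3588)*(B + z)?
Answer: 1359394919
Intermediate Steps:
z = -2183 (z = -2170 - 13 = -2183)
(29551 + 3588)*(B + z) = (29551 + 3588)*(43204 - 2183) = 33139*41021 = 1359394919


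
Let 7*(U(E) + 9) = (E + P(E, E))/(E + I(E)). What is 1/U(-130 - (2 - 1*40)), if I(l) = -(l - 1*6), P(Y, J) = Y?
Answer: -21/281 ≈ -0.074733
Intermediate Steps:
I(l) = 6 - l (I(l) = -(l - 6) = -(-6 + l) = 6 - l)
U(E) = -9 + E/21 (U(E) = -9 + ((E + E)/(E + (6 - E)))/7 = -9 + ((2*E)/6)/7 = -9 + ((2*E)*(⅙))/7 = -9 + (E/3)/7 = -9 + E/21)
1/U(-130 - (2 - 1*40)) = 1/(-9 + (-130 - (2 - 1*40))/21) = 1/(-9 + (-130 - (2 - 40))/21) = 1/(-9 + (-130 - 1*(-38))/21) = 1/(-9 + (-130 + 38)/21) = 1/(-9 + (1/21)*(-92)) = 1/(-9 - 92/21) = 1/(-281/21) = -21/281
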